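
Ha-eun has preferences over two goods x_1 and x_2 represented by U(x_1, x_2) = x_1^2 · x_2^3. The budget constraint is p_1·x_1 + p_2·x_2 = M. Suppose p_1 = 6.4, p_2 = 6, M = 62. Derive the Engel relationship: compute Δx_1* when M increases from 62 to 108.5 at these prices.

Demand: x_1*(p_1,p_2,M) = 0.4·M/p_1 and x_2* = 0.6·M/p_2.
At p_1=6.4, p_2=6, M=62: x_1* = 0.4·62/6.4 = 3.875.
At M' = 108.5: x_1* = 6.7812. Change: 6.7812 − 3.875 = 2.9062.

Δx_1* = 2.9062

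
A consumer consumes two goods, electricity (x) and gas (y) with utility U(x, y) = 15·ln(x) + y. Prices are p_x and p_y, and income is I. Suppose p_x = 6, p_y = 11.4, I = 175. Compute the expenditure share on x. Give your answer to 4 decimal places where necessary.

share on x = 0.9771

MU_x = 15/x, MU_y = 1. Tangency: 15/x = p_x/p_y.
So x*(p_x,p_y) = 15·p_y/p_x, independent of income; and y* = (I − 15·p_y)/p_y.
At the given prices: x* = 15·11.4/6 = 28.5, and y* = 0.3509.
Expenditure on x: 6·28.5 = 171; share = 0.9771.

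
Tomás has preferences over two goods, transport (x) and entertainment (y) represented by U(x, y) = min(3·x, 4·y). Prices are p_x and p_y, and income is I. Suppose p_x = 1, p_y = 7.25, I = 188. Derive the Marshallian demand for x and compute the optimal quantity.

Leontief preferences: the optimum is at the kink where x/4 = y/3, i.e. y = (3/4)·x.
Budget: p_x·x + p_y·(3/4)·x = I, so (4·p_x + 3·p_y)·x = 4·I.
Demand: x*(p_x,p_y,I) = 4·I/(4·p_x + 3·p_y), y* = 3·I/(4·p_x + 3·p_y).
Here 4·1 + 3·7.25 = 25.75, giving x* = 29.2039.

x* = 29.2039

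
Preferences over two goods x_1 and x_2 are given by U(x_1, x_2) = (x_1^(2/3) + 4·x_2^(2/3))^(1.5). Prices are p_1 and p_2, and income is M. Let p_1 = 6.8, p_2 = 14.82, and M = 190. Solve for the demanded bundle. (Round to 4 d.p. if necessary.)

x_1* = 1.9304, x_2* = 11.9348

MU_x_1 ∝ x_1^(-1/3), MU_x_2 ∝ 4·x_2^(-1/3), so MRS = (1/4)·(x_2/x_1)^(1/3) = p_1/p_2.
Solve for the ratio: x_2/x_1 = [4·p_1/p_2]^(3).
With the ratio pinned down, the budget gives x_1* = M/(p_1 + p_2·(x_2/x_1)) and x_2* = (x_2/x_1)·x_1*.
Numerically x_2/x_1 = 6.182471, so x_1* = 190/(6.8 + 14.82·6.182471) = 1.9304 and x_2* = 6.182471·1.9304 = 11.9348.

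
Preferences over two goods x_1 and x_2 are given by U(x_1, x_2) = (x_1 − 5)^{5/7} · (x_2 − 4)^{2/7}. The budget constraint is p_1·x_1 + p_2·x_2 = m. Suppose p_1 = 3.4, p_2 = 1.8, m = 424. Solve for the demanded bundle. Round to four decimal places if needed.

This is Cobb-Douglas in (x_1−5, x_2−4): tangency gives 5/7·p_2·(x_2−4) = 2/7·p_1·(x_1−5).
After buying the subsistence bundle (5, 4), a share 5/7 of the remaining income goes to x_1: x_1* = 5 + 5/7·(m − 5p_1 − 4p_2)/p_1.
Discretionary income = 424 − 5·3.4 − 4·1.8 = 399.8; x_1* = 5 + 5/7·399.8/3.4 = 88.9916; x_2* = 4 + 2/7·399.8/1.8 = 67.4603.

x_1* = 88.9916, x_2* = 67.4603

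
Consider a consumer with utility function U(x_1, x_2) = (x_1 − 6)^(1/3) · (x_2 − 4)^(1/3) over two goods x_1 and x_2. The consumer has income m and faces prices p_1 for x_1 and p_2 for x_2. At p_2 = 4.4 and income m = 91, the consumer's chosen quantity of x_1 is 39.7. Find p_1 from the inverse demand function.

p_1 = 1

Let x_1' = x_1−6, x_2' = x_2−4. MRS = x_2'/x_1' = p_1/p_2.
Substituting into the budget: x_1* = 6 + 0.5·(m − 6·p_1 − 4·p_2)/p_1, and x_2* = 4 + 0.5·(…)/p_2.
Set x_1* = 39.7 in the demand function and solve for p_1: p_1 = 1.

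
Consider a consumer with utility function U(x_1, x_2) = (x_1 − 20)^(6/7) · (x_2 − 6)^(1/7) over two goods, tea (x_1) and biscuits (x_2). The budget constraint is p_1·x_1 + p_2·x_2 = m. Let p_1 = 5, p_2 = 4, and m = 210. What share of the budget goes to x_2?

share on x_2 = 0.1728

Substituting into the budget: x_1* = 20 + 6/7·(m − 20·p_1 − 6·p_2)/p_1, and x_2* = 6 + 1/7·(…)/p_2.
Discretionary income = 210 − 20·5 − 6·4 = 86; x_1* = 20 + 6/7·86/5 = 34.7429; x_2* = 6 + 1/7·86/4 = 9.0714.
Expenditure on x_2: 4·9.0714 = 36.2857; share = 0.1728.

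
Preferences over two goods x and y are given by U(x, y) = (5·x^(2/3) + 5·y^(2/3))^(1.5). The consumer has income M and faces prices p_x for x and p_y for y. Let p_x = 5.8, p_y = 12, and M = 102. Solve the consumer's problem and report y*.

y* = 1.6097

MRS = MU_x/MU_y = (y/x)^(1/3). Set equal to p_x/p_y.
Solve for the ratio: y/x = [p_x/p_y]^(3).
With the ratio pinned down, the budget gives x* = M/(p_x + p_y·(y/x)) and y* = (y/x)·x*.
Numerically y/x = 0.112912, so x* = 102/(5.8 + 12·0.112912) = 14.2559 and y* = 0.112912·14.2559 = 1.6097.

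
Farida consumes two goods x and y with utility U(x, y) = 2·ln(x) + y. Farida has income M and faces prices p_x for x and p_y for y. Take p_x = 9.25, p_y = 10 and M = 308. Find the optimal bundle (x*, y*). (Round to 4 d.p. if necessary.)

Set MRS = p_x/p_y: (2/x)/1 = p_x/p_y.
So x*(p_x,p_y) = 2·p_y/p_x, independent of income; and y* = (M − 2·p_y)/p_y.
At the given prices: x* = 2·10/9.25 = 2.1622, and y* = 28.8.

x* = 2.1622, y* = 28.8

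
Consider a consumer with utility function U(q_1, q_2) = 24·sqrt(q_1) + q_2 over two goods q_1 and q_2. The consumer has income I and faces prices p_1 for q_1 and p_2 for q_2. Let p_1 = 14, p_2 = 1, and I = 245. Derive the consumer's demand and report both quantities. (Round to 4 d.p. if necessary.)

q_1* = 0.7347, q_2* = 234.7143

Utility is quasi-linear in q_2; the FOC for q_1 is 12/√q_1 = p_1/p_2.
Thus q_1* = (12·p_2/p_1)² — independent of I — with the rest of income spent on q_2.
Plugging in: q_1* = (12·1/14)² = 0.7347, q_2* = 234.7143.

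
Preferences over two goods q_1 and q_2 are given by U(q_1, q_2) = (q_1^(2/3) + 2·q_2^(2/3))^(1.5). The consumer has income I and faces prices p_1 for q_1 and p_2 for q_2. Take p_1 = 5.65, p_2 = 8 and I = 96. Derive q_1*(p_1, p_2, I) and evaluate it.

MU_q_1 ∝ q_1^(-1/3), MU_q_2 ∝ 2·q_2^(-1/3), so MRS = (1/2)·(q_2/q_1)^(1/3) = p_1/p_2.
Hence q_2/q_1 = (2·p_1/p_2)^(1/(1/3)), i.e. raised to the 3 power.
With the ratio pinned down, the budget gives q_1* = I/(p_1 + p_2·(q_2/q_1)) and q_2* = (q_2/q_1)·q_1*.
Numerically q_2/q_1 = 2.818158, so q_1* = 96/(5.65 + 8·2.818158) = 3.4048.

q_1* = 3.4048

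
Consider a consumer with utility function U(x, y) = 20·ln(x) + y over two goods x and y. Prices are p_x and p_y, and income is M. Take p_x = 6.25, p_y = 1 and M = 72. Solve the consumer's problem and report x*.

x* = 3.2

At the given prices: x* = 20·1/6.25 = 3.2.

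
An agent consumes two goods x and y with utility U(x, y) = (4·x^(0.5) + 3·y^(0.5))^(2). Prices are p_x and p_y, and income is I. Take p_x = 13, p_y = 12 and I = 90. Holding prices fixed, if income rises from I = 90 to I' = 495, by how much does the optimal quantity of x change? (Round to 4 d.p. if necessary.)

MRS = MU_x/MU_y = (4/3)·(y/x)^(0.5). Set equal to p_x/p_y.
Hence y/x = ((3/4)·p_x/p_y)^(1/(0.5)), i.e. raised to the 2 power.
With the ratio pinned down, the budget gives x* = I/(p_x + p_y·(y/x)) and y* = (y/x)·x*.
Numerically y/x = 0.660156, so x* = 90/(13 + 12·0.660156) = 4.3017.
At I' = 495: x* = 23.6594. Change: 23.6594 − 4.3017 = 19.3577.

Δx* = 19.3577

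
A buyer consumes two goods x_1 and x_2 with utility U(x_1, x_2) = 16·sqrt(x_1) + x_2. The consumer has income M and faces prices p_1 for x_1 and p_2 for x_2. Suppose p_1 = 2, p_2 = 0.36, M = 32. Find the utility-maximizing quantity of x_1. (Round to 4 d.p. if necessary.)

Set MRS = p_1/p_2: 8·x_1^(−1/2) = p_1/p_2.
Thus x_1* = (8·p_2/p_1)² — independent of M — with the rest of income spent on x_2.
Plugging in: x_1* = (8·0.36/2)² = 2.0736.

x_1* = 2.0736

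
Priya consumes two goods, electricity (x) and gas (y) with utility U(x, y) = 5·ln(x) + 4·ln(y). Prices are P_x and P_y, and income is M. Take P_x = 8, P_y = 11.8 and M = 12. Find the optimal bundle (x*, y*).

x* = 0.8333, y* = 0.452

Tangency: MRS = (5/4)·y/x = P_x/P_y.
Rearranging, P_y·y = (4/5)·P_x·x. Substituting into the budget gives P_x·x·(1 + (4/5)) = M.
Demand: x*(P_x,P_y,M) = 5/9·M/P_x and y* = 4/9·M/P_y.
At P_x=8, P_y=11.8, M=12: x* = 5/9·12/8 = 0.8333, y* = 0.452.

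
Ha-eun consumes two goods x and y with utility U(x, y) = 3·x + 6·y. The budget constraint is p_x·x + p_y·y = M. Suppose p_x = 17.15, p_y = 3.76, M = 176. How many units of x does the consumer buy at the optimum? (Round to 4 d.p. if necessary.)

Numerically: x* = 0, y* = 46.8085.

x* = 0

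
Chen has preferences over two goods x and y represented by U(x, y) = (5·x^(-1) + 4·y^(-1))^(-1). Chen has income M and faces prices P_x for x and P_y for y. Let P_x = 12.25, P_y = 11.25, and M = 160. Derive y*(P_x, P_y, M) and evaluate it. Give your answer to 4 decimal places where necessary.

y* = 6.5641

MU_x ∝ 5·x^(-2), MU_y ∝ 4·y^(-2), so MRS = (5/4)·(y/x)^(2) = P_x/P_y.
Solve for the ratio: y/x = [(4/5)·P_x/P_y]^(0.5).
With the ratio pinned down, the budget gives x* = M/(P_x + P_y·(y/x)) and y* = (y/x)·x*.
Numerically y/x = 0.933333, so x* = 160/(12.25 + 11.25·0.933333) = 7.033 and y* = 0.933333·7.033 = 6.5641.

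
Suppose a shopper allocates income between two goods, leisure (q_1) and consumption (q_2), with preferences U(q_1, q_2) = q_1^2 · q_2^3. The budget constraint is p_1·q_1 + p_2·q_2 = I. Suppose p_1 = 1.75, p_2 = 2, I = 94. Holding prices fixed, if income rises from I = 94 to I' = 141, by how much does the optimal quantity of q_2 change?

Δq_2* = 14.1

MU_q_1/MU_q_2 = (2·q_2)/(3·q_1); tangency sets this equal to p_1/p_2.
Rearranging, p_2·q_2 = (3/2)·p_1·q_1. Substituting into the budget gives p_1·q_1·(1 + (3/2)) = I.
Demand: q_1*(p_1,p_2,I) = 0.4·I/p_1 and q_2* = 0.6·I/p_2.
At p_1=1.75, p_2=2, I=94: q_2* = 0.6·94/2 = 28.2.
At I' = 141: q_2* = 42.3. Change: 42.3 − 28.2 = 14.1.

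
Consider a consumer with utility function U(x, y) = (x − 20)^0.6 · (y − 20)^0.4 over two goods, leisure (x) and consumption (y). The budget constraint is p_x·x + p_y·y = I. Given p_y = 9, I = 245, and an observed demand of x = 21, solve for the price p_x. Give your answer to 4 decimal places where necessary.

This is Cobb-Douglas in (x−20, y−20): tangency gives 0.6·p_y·(y−20) = 0.4·p_x·(x−20).
After buying the subsistence bundle (20, 20), a share 0.6 of the remaining income goes to x: x* = 20 + 0.6·(I − 20p_x − 20p_y)/p_x.
Set x* = 21 in the demand function and solve for p_x: p_x = 3.

p_x = 3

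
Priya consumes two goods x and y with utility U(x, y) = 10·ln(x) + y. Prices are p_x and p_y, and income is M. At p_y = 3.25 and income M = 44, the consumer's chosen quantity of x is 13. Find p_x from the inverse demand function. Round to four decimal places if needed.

p_x = 2.5

MU_x = 10/x, MU_y = 1. Tangency: 10/x = p_x/p_y.
So x*(p_x,p_y) = 10·p_y/p_x, independent of income; and y* = (M − 10·p_y)/p_y.
Set x* = 13 in the demand function and solve for p_x: p_x = 2.5.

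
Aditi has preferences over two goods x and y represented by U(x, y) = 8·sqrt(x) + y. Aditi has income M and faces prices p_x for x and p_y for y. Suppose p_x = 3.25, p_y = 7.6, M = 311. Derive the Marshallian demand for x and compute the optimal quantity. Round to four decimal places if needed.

Plugging in: x* = (4·7.6/3.25)² = 87.4944.

x* = 87.4944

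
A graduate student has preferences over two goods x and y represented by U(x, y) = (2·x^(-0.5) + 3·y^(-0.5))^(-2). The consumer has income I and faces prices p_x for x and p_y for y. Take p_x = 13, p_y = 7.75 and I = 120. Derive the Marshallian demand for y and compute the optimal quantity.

y* = 8.1206

From the CES first-order condition, (2/3)·(y/x)^(1.5) = p_x/p_y.
Hence y/x = ((3/2)·p_x/p_y)^(1/(1.5)), i.e. raised to the 2/3 power.
With the ratio pinned down, the budget gives x* = I/(p_x + p_y·(y/x)) and y* = (y/x)·x*.
Numerically y/x = 1.84993, so x* = 120/(13 + 7.75·1.84993) = 4.3897 and y* = 1.84993·4.3897 = 8.1206.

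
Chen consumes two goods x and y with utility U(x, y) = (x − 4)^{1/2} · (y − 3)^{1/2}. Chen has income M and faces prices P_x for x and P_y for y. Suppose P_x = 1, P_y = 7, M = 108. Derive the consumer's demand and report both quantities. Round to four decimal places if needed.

Let x' = x−4, y' = y−3. MRS = y'/x' = P_x/P_y.
Substituting into the budget: x* = 4 + 0.5·(M − 4·P_x − 3·P_y)/P_x, and y* = 3 + 0.5·(…)/P_y.
Discretionary income = 108 − 4·1 − 3·7 = 83; x* = 4 + 0.5·83/1 = 45.5; y* = 3 + 0.5·83/7 = 8.9286.

x* = 45.5, y* = 8.9286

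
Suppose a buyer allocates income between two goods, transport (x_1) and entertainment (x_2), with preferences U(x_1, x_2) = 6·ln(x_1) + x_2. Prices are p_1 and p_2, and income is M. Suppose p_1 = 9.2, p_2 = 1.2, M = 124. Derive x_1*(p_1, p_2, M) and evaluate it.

x_1* = 0.7826

So x_1*(p_1,p_2) = 6·p_2/p_1, independent of income; and x_2* = (M − 6·p_2)/p_2.
At the given prices: x_1* = 6·1.2/9.2 = 0.7826.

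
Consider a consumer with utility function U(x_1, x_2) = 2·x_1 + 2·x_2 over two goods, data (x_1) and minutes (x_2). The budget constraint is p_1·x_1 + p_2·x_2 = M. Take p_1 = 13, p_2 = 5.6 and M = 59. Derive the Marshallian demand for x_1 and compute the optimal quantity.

x_2 gives more utility per dollar, so spend all income on x_2: x_2* = M/p_2, x_1* = 0.
Numerically: x_1* = 0, x_2* = 10.5357.

x_1* = 0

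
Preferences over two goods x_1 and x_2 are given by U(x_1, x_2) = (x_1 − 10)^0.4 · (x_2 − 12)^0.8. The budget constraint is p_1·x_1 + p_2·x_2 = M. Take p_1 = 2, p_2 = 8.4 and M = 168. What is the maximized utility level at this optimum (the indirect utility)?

V = 6.5641

After buying the subsistence bundle (10, 12), a share 1/3 of the remaining income goes to x_1: x_1* = 10 + 1/3·(M − 10p_1 − 12p_2)/p_1.
Discretionary income = 168 − 10·2 − 12·8.4 = 47.2; x_1* = 10 + 1/3·47.2/2 = 17.8667; x_2* = 12 + 2/3·47.2/8.4 = 15.746.
Utility at the optimum: U(17.8667, 15.746) = 6.5641.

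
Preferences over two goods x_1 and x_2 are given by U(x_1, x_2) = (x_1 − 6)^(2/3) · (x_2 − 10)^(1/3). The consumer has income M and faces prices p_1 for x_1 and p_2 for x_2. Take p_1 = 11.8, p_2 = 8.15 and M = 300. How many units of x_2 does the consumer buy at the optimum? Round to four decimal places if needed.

Substituting into the budget: x_1* = 6 + 2/3·(M − 6·p_1 − 10·p_2)/p_1, and x_2* = 10 + 1/3·(…)/p_2.
Discretionary income = 300 − 6·11.8 − 10·8.15 = 147.7; x_2* = 10 + 1/3·147.7/8.15 = 16.0409.

x_2* = 16.0409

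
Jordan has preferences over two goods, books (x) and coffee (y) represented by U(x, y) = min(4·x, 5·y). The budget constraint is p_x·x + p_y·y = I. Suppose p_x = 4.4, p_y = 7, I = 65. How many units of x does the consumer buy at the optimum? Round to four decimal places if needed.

x* = 6.5

With perfect complements, no substitution: consume in ratio x:y = 5:4.
Budget: p_x·x + p_y·(4/5)·x = I, so (5·p_x + 4·p_y)·x = 5·I.
Demand: x*(p_x,p_y,I) = 5·I/(5·p_x + 4·p_y), y* = 4·I/(5·p_x + 4·p_y).
Here 5·4.4 + 4·7 = 50, giving x* = 6.5.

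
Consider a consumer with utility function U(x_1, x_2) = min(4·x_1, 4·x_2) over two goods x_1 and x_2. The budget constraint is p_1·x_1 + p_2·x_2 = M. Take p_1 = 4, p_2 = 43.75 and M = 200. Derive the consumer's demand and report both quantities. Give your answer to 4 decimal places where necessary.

Leontief preferences: the optimum is at the kink where x_1/4 = x_2/4, i.e. x_2 = x_1.
Budget: p_1·x_1 + p_2·x_1 = M, so (4·p_1 + 4·p_2)·x_1 = 4·M.
Demand: x_1*(p_1,p_2,M) = 4·M/(4·p_1 + 4·p_2), x_2* = 4·M/(4·p_1 + 4·p_2).
Here 4·4 + 4·43.75 = 191, giving x_1* = 4.1885 and x_2* = 4.1885.

x_1* = 4.1885, x_2* = 4.1885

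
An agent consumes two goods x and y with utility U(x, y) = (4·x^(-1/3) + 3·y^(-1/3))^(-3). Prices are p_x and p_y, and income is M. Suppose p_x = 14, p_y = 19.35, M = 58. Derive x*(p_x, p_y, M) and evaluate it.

MRS = MU_x/MU_y = (4/3)·(y/x)^(4/3). Set equal to p_x/p_y.
Hence y/x = ((3/4)·p_x/p_y)^(1/(4/3)), i.e. raised to the 0.75 power.
With the ratio pinned down, the budget gives x* = M/(p_x + p_y·(y/x)) and y* = (y/x)·x*.
Numerically y/x = 0.632239, so x* = 58/(14 + 19.35·0.632239) = 2.2109.

x* = 2.2109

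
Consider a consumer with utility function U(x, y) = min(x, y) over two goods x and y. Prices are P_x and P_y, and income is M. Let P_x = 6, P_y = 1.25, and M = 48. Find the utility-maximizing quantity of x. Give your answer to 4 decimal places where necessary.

Leontief preferences: the optimum is at the kink where x/1 = y/1, i.e. y = x.
Budget: P_x·x + P_y·x = M, so (P_x + P_y)·x = M.
Demand: x*(P_x,P_y,M) = M/(P_x + P_y), y* = M/(P_x + P_y).
Here 6 + 1.25 = 7.25, giving x* = 6.6207.

x* = 6.6207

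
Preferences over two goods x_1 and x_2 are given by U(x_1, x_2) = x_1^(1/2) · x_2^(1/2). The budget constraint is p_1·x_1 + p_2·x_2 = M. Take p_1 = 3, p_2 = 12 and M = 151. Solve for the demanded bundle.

x_1* = 25.1667, x_2* = 6.2917

The MRS is x_2/x_1. Set MRS = p_1/p_2.
So 0.5·p_2·x_2 = 0.5·p_1·x_1; combined with the budget, a share 0.5 of income goes to x_1.
Demand: x_1*(p_1,p_2,M) = 0.5·M/p_1 and x_2* = 0.5·M/p_2.
At p_1=3, p_2=12, M=151: x_1* = 0.5·151/3 = 25.1667, x_2* = 6.2917.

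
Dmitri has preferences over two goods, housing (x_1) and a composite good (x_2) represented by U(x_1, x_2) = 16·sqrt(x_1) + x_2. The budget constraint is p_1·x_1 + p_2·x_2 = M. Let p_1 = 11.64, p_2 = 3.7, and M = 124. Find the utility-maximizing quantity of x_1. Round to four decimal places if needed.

x_1* = 6.4666

Set MRS = p_1/p_2: 8·x_1^(−1/2) = p_1/p_2.
Thus x_1* = (8·p_2/p_1)² — independent of M — with the rest of income spent on x_2.
Plugging in: x_1* = (8·3.7/11.64)² = 6.4666.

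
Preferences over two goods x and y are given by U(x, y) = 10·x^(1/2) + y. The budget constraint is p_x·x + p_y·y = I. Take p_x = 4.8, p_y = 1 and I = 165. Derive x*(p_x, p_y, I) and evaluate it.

Solve: √x = 5·p_y/p_x, so x*(p_x,p_y) = (5·p_y/p_x)², and y* = (I − p_x·x*)/p_y.
Plugging in: x* = (5·1/4.8)² = 1.0851.

x* = 1.0851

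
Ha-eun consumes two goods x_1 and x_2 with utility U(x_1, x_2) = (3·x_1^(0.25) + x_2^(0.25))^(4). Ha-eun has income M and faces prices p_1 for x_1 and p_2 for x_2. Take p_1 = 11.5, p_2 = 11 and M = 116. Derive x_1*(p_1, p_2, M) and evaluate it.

x_1* = 8.1704

From the CES first-order condition, 3·(x_2/x_1)^(0.75) = p_1/p_2.
Solve for the ratio: x_2/x_1 = [(1/3)·p_1/p_2]^(4/3).
With the ratio pinned down, the budget gives x_1* = M/(p_1 + p_2·(x_2/x_1)) and x_2* = (x_2/x_1)·x_1*.
Numerically x_2/x_1 = 0.245233, so x_1* = 116/(11.5 + 11·0.245233) = 8.1704.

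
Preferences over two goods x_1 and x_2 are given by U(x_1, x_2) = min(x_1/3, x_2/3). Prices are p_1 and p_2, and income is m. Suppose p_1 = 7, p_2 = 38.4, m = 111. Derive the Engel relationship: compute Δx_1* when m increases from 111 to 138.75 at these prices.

With perfect complements, no substitution: consume in ratio x_1:x_2 = 3:3.
Budget: p_1·x_1 + p_2·x_1 = m, so (3·p_1 + 3·p_2)·x_1 = 3·m.
Demand: x_1*(p_1,p_2,m) = 3·m/(3·p_1 + 3·p_2), x_2* = 3·m/(3·p_1 + 3·p_2).
Here 3·7 + 3·38.4 = 136.2, giving x_1* = 2.4449.
At m' = 138.75: x_1* = 3.0562. Change: 3.0562 − 2.4449 = 0.6112.

Δx_1* = 0.6112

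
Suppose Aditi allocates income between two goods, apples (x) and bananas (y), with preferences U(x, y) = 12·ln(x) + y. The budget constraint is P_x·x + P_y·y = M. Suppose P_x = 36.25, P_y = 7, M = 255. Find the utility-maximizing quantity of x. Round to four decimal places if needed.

Set MRS = P_x/P_y: (12/x)/1 = P_x/P_y.
So x*(P_x,P_y) = 12·P_y/P_x, independent of income; and y* = (M − 12·P_y)/P_y.
At the given prices: x* = 12·7/36.25 = 2.3172.

x* = 2.3172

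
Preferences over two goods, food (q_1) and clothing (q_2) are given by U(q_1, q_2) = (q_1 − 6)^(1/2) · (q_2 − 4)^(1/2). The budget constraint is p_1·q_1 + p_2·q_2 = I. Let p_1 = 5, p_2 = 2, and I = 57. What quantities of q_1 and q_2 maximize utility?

q_1* = 7.9, q_2* = 8.75

Let q_1' = q_1−6, q_2' = q_2−4. MRS = q_2'/q_1' = p_1/p_2.
After buying the subsistence bundle (6, 4), a share 0.5 of the remaining income goes to q_1: q_1* = 6 + 0.5·(I − 6p_1 − 4p_2)/p_1.
Discretionary income = 57 − 6·5 − 4·2 = 19; q_1* = 6 + 0.5·19/5 = 7.9; q_2* = 4 + 0.5·19/2 = 8.75.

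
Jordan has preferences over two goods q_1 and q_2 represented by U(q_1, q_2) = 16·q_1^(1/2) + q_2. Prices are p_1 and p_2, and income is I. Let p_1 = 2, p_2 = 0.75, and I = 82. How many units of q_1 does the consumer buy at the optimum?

q_1* = 9

MU_q_1 = 8/√q_1, MU_q_2 = 1. Tangency: 8/√q_1 = p_1/p_2.
Thus q_1* = (8·p_2/p_1)² — independent of I — with the rest of income spent on q_2.
Plugging in: q_1* = (8·0.75/2)² = 9.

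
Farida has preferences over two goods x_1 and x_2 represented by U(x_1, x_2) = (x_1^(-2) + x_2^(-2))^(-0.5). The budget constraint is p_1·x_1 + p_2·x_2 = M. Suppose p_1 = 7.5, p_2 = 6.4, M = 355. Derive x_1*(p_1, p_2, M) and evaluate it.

x_1* = 24.9167

From the CES first-order condition, (x_2/x_1)^(3) = p_1/p_2.
Hence x_2/x_1 = (p_1/p_2)^(1/(3)), i.e. raised to the 1/3 power.
With the ratio pinned down, the budget gives x_1* = M/(p_1 + p_2·(x_2/x_1)) and x_2* = (x_2/x_1)·x_1*.
Numerically x_2/x_1 = 1.054291, so x_1* = 355/(7.5 + 6.4·1.054291) = 24.9167.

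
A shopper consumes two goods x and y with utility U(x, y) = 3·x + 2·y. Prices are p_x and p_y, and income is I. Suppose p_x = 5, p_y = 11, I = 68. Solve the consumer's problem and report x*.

x gives more utility per dollar, so spend all income on x: x* = I/p_x, y* = 0.
Numerically: x* = 13.6, y* = 0.

x* = 13.6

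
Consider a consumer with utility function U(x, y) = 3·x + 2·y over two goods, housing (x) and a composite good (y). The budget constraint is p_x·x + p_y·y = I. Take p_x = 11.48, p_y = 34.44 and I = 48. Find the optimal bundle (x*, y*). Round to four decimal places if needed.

x* = 4.1812, y* = 0

Linear utility — the consumer picks whichever good has higher MU/price: 3/11.48 = 0.2613 vs 2/34.44 = 0.0581.
x gives more utility per dollar, so spend all income on x: x* = I/p_x, y* = 0.
Numerically: x* = 4.1812, y* = 0.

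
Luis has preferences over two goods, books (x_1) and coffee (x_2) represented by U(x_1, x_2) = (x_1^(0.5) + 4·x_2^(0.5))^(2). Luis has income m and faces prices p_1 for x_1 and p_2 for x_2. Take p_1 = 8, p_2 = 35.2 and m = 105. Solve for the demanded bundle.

x_1* = 2.8309, x_2* = 2.3396

From the CES first-order condition, (1/4)·(x_2/x_1)^(0.5) = p_1/p_2.
Solve for the ratio: x_2/x_1 = [4·p_1/p_2]^(2).
Substitute x_2 = (x_2/x_1)·x_1 into the budget: x_1* = m/(p_1 + p_2·(x_2/x_1)).
Numerically x_2/x_1 = 0.826446, so x_1* = 105/(8 + 35.2·0.826446) = 2.8309 and x_2* = 0.826446·2.8309 = 2.3396.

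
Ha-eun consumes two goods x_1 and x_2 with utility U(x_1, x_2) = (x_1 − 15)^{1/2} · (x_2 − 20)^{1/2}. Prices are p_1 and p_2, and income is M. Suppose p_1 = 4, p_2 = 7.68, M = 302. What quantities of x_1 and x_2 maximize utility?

x_1* = 26.05, x_2* = 25.7552

This is Cobb-Douglas in (x_1−15, x_2−20): tangency gives 0.5·p_2·(x_2−20) = 0.5·p_1·(x_1−15).
Substituting into the budget: x_1* = 15 + 0.5·(M − 15·p_1 − 20·p_2)/p_1, and x_2* = 20 + 0.5·(…)/p_2.
Discretionary income = 302 − 15·4 − 20·7.68 = 88.4; x_1* = 15 + 0.5·88.4/4 = 26.05; x_2* = 20 + 0.5·88.4/7.68 = 25.7552.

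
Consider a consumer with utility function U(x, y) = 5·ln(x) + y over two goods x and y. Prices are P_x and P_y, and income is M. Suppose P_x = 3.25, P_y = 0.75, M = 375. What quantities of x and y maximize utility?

x* = 1.1538, y* = 495

So x*(P_x,P_y) = 5·P_y/P_x, independent of income; and y* = (M − 5·P_y)/P_y.
At the given prices: x* = 5·0.75/3.25 = 1.1538, and y* = 495.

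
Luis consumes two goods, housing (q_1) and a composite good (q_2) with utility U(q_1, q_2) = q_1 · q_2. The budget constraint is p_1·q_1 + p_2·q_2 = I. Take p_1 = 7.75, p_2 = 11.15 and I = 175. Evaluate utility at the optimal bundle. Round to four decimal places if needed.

V = 88.6012

MU_q_1/MU_q_2 = (q_2)/(q_1); tangency sets this equal to p_1/p_2.
So p_2·q_2 = p_1·q_1; combined with the budget, a share 0.5 of income goes to q_1.
Demand: q_1*(p_1,p_2,I) = 0.5·I/p_1 and q_2* = 0.5·I/p_2.
At p_1=7.75, p_2=11.15, I=175: q_1* = 0.5·175/7.75 = 11.2903, q_2* = 7.8475.
Utility at the optimum: U(11.2903, 7.8475) = 88.6012.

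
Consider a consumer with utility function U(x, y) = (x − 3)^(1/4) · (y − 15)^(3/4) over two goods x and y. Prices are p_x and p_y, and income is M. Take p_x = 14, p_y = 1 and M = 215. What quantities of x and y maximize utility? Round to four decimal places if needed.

MRS = (1/3)·(y−15)/(x−3). Tangency with p_x/p_y gives y−15 = 3·(p_x/p_y)·(x−3).
Substituting into the budget: x* = 3 + 0.25·(M − 3·p_x − 15·p_y)/p_x, and y* = 15 + 0.75·(…)/p_y.
Discretionary income = 215 − 3·14 − 15·1 = 158; x* = 3 + 0.25·158/14 = 5.8214; y* = 15 + 0.75·158/1 = 133.5.

x* = 5.8214, y* = 133.5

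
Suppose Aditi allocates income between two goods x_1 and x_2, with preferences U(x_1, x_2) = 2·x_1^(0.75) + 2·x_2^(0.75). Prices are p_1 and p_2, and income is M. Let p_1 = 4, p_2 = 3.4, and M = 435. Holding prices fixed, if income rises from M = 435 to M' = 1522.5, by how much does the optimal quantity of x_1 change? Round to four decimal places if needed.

Δx_1* = 103.4401

MU_x_1 ∝ 2·x_1^(-0.25), MU_x_2 ∝ 2·x_2^(-0.25), so MRS = (x_2/x_1)^(0.25) = p_1/p_2.
Hence x_2/x_1 = (p_1/p_2)^(1/(0.25)), i.e. raised to the 4 power.
Substitute x_2 = (x_2/x_1)·x_1 into the budget: x_1* = M/(p_1 + p_2·(x_2/x_1)).
Numerically x_2/x_1 = 1.915686, so x_1* = 435/(4 + 3.4·1.915686) = 41.376.
At M' = 1522.5: x_1* = 144.8161. Change: 144.8161 − 41.376 = 103.4401.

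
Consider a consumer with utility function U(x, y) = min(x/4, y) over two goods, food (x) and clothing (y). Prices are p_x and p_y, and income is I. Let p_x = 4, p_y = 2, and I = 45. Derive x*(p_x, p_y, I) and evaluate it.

With perfect complements, no substitution: consume in ratio x:y = 4:1.
Budget: p_x·x + p_y·(1/4)·x = I, so (4·p_x + p_y)·x = 4·I.
Demand: x*(p_x,p_y,I) = 4·I/(4·p_x + p_y), y* = I/(4·p_x + p_y).
Here 4·4 + 2 = 18, giving x* = 10.

x* = 10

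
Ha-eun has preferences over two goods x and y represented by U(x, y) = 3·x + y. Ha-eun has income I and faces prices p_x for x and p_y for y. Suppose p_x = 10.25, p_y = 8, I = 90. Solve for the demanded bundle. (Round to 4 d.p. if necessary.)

x* = 8.7805, y* = 0

Perfect substitutes: compare marginal utility per dollar. 3/p_x vs 1/p_y → 0.2927 vs 0.125.
x gives more utility per dollar, so spend all income on x: x* = I/p_x, y* = 0.
Numerically: x* = 8.7805, y* = 0.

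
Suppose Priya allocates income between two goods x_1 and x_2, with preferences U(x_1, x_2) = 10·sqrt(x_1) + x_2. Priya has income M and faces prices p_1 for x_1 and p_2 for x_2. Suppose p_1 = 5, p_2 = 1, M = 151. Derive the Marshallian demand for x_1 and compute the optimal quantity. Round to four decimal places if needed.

Set MRS = p_1/p_2: 5·x_1^(−1/2) = p_1/p_2.
Solve: √x_1 = 5·p_2/p_1, so x_1*(p_1,p_2) = (5·p_2/p_1)², and x_2* = (M − p_1·x_1*)/p_2.
Plugging in: x_1* = (5·1/5)² = 1.

x_1* = 1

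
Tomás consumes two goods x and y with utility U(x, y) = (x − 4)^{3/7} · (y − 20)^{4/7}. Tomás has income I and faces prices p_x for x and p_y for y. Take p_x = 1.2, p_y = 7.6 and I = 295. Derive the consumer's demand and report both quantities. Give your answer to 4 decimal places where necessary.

x* = 53.3571, y* = 30.391

MRS = (3/4)·(y−20)/(x−4). Tangency with p_x/p_y gives y−20 = (4/3)·(p_x/p_y)·(x−4).
Substituting into the budget: x* = 4 + 3/7·(I − 4·p_x − 20·p_y)/p_x, and y* = 20 + 4/7·(…)/p_y.
Discretionary income = 295 − 4·1.2 − 20·7.6 = 138.2; x* = 4 + 3/7·138.2/1.2 = 53.3571; y* = 20 + 4/7·138.2/7.6 = 30.391.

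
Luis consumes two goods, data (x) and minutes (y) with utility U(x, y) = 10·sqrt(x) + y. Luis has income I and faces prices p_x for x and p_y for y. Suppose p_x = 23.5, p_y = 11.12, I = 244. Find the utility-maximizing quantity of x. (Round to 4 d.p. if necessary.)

MU_x = 5/√x, MU_y = 1. Tangency: 5/√x = p_x/p_y.
Solve: √x = 5·p_y/p_x, so x*(p_x,p_y) = (5·p_y/p_x)², and y* = (I − p_x·x*)/p_y.
Plugging in: x* = (5·11.12/23.5)² = 5.5978.

x* = 5.5978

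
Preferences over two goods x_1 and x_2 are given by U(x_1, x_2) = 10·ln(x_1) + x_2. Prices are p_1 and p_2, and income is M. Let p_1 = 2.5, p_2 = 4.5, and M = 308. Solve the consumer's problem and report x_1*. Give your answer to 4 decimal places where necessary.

MU_x_1 = 10/x_1, MU_x_2 = 1. Tangency: 10/x_1 = p_1/p_2.
So x_1*(p_1,p_2) = 10·p_2/p_1, independent of income; and x_2* = (M − 10·p_2)/p_2.
At the given prices: x_1* = 10·4.5/2.5 = 18.

x_1* = 18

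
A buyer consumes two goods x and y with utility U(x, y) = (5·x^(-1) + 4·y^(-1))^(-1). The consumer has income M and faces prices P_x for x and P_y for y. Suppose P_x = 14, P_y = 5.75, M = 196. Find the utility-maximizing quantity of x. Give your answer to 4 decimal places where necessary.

MRS = MU_x/MU_y = (5/4)·(y/x)^(2). Set equal to P_x/P_y.
Solve for the ratio: y/x = [(4/5)·P_x/P_y]^(0.5).
Substitute y = (y/x)·x into the budget: x* = M/(P_x + P_y·(y/x)).
Numerically y/x = 1.395645, so x* = 196/(14 + 5.75·1.395645) = 8.899.

x* = 8.899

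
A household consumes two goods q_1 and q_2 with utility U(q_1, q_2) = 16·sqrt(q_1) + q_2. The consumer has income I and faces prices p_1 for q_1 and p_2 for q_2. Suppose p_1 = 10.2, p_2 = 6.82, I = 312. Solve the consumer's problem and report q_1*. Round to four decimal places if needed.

MU_q_1 = 8/√q_1, MU_q_2 = 1. Tangency: 8/√q_1 = p_1/p_2.
Thus q_1* = (8·p_2/p_1)² — independent of I — with the rest of income spent on q_2.
Plugging in: q_1* = (8·6.82/10.2)² = 28.612.

q_1* = 28.612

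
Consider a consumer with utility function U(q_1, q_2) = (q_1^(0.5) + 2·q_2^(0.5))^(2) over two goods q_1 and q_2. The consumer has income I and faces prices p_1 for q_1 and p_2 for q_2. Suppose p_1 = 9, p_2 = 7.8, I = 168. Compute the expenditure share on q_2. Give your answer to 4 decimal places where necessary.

With the ratio pinned down, the budget gives q_1* = I/(p_1 + p_2·(q_2/q_1)) and q_2* = (q_2/q_1)·q_1*.
Numerically q_2/q_1 = 5.325444, so q_1* = 168/(9 + 7.8·5.325444) = 3.3242 and q_2* = 5.325444·3.3242 = 17.7028.
Expenditure on q_2: 7.8·17.7028 = 138.0822; share = 0.8219.

share on q_2 = 0.8219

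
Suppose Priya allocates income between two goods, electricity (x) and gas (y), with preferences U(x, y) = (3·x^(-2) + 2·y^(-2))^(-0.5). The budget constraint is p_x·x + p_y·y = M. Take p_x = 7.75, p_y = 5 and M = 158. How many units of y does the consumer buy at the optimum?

y* = 12.4746

From the CES first-order condition, (3/2)·(y/x)^(3) = p_x/p_y.
Hence y/x = ((2/3)·p_x/p_y)^(1/(3)), i.e. raised to the 1/3 power.
Substitute y = (y/x)·x into the budget: x* = M/(p_x + p_y·(y/x)).
Numerically y/x = 1.01099, so x* = 158/(7.75 + 5·1.01099) = 12.339 and y* = 1.01099·12.339 = 12.4746.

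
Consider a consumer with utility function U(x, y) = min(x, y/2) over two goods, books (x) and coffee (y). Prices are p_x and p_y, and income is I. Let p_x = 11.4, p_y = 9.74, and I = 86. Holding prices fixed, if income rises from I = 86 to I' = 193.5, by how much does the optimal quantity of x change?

Leontief preferences: the optimum is at the kink where x/1 = y/2, i.e. y = 2·x.
Budget: p_x·x + p_y·2·x = I, so (p_x + 2·p_y)·x = I.
Demand: x*(p_x,p_y,I) = I/(p_x + 2·p_y), y* = 2·I/(p_x + 2·p_y).
Here 11.4 + 2·9.74 = 30.88, giving x* = 2.785.
At I' = 193.5: x* = 6.2662. Change: 6.2662 − 2.785 = 3.4812.

Δx* = 3.4812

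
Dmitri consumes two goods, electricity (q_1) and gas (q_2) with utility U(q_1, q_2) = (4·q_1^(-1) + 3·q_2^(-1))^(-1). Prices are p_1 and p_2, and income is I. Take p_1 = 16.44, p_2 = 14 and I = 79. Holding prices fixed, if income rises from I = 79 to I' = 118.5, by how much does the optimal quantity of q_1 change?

MU_q_1 ∝ 4·q_1^(-2), MU_q_2 ∝ 3·q_2^(-2), so MRS = (4/3)·(q_2/q_1)^(2) = p_1/p_2.
Solve for the ratio: q_2/q_1 = [(3/4)·p_1/p_2]^(0.5).
With the ratio pinned down, the budget gives q_1* = I/(p_1 + p_2·(q_2/q_1)) and q_2* = (q_2/q_1)·q_1*.
Numerically q_2/q_1 = 0.938464, so q_1* = 79/(16.44 + 14·0.938464) = 2.6709.
At I' = 118.5: q_1* = 4.0063. Change: 4.0063 − 2.6709 = 1.3354.

Δq_1* = 1.3354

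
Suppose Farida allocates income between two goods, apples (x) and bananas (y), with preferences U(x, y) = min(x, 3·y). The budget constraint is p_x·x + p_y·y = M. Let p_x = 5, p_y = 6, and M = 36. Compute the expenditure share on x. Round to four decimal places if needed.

share on x = 0.7143

Here 3·5 + 6 = 21, giving x* = 5.1429 and y* = 1.7143.
Expenditure on x: 5·5.1429 = 25.7143; share = 0.7143.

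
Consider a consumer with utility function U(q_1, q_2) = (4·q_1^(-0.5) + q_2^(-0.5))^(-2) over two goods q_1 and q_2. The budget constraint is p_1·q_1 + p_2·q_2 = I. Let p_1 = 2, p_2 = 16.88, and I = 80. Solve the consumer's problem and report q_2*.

From the CES first-order condition, 4·(q_2/q_1)^(1.5) = p_1/p_2.
Hence q_2/q_1 = ((1/4)·p_1/p_2)^(1/(1.5)), i.e. raised to the 2/3 power.
With the ratio pinned down, the budget gives q_1* = I/(p_1 + p_2·(q_2/q_1)) and q_2* = (q_2/q_1)·q_1*.
Numerically q_2/q_1 = 0.095734, so q_1* = 80/(2 + 16.88·0.095734) = 22.124 and q_2* = 0.095734·22.124 = 2.118.

q_2* = 2.118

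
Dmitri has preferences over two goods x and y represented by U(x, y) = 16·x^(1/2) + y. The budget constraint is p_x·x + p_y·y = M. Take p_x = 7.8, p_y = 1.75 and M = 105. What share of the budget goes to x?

share on x = 0.2393

Utility is quasi-linear in y; the FOC for x is 8/√x = p_x/p_y.
Solve: √x = 8·p_y/p_x, so x*(p_x,p_y) = (8·p_y/p_x)², and y* = (M − p_x·x*)/p_y.
Plugging in: x* = (8·1.75/7.8)² = 3.2216, y* = 45.641.
Expenditure on x: 7.8·3.2216 = 25.1282; share = 0.2393.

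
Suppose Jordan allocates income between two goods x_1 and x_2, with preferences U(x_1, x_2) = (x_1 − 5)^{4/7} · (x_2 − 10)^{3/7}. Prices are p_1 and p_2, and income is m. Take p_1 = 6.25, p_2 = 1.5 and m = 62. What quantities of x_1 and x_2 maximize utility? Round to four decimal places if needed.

x_1* = 6.44, x_2* = 14.5

Let x_1' = x_1−5, x_2' = x_2−10. MRS = (4/3)·x_2'/x_1' = p_1/p_2.
After buying the subsistence bundle (5, 10), a share 4/7 of the remaining income goes to x_1: x_1* = 5 + 4/7·(m − 5p_1 − 10p_2)/p_1.
Discretionary income = 62 − 5·6.25 − 10·1.5 = 15.75; x_1* = 5 + 4/7·15.75/6.25 = 6.44; x_2* = 10 + 3/7·15.75/1.5 = 14.5.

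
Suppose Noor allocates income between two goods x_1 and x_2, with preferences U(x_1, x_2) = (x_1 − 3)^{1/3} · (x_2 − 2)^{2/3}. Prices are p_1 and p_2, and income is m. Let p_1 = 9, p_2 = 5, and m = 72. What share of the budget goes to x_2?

share on x_2 = 0.463

This is Cobb-Douglas in (x_1−3, x_2−2): tangency gives 1/3·p_2·(x_2−2) = 2/3·p_1·(x_1−3).
After buying the subsistence bundle (3, 2), a share 1/3 of the remaining income goes to x_1: x_1* = 3 + 1/3·(m − 3p_1 − 2p_2)/p_1.
Discretionary income = 72 − 3·9 − 2·5 = 35; x_1* = 3 + 1/3·35/9 = 4.2963; x_2* = 2 + 2/3·35/5 = 6.6667.
Expenditure on x_2: 5·6.6667 = 33.3333; share = 0.463.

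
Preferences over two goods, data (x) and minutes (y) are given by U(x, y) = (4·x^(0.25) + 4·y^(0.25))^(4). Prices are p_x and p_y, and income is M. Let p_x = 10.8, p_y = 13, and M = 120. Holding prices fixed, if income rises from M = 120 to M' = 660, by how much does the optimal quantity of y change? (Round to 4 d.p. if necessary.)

MRS = MU_x/MU_y = (y/x)^(0.75). Set equal to p_x/p_y.
Solve for the ratio: y/x = [p_x/p_y]^(4/3).
Substitute y = (y/x)·x into the budget: x* = M/(p_x + p_y·(y/x)).
Numerically y/x = 0.780981, so x* = 120/(10.8 + 13·0.780981) = 5.7272 and y* = 0.780981·5.7272 = 4.4728.
At M' = 660: y* = 24.6005. Change: 24.6005 − 4.4728 = 20.1277.

Δy* = 20.1277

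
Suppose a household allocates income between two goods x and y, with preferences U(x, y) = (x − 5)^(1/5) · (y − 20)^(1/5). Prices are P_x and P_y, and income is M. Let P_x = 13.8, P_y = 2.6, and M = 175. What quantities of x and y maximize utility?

x* = 6.9565, y* = 30.3846

Let x' = x−5, y' = y−20. MRS = y'/x' = P_x/P_y.
After buying the subsistence bundle (5, 20), a share 0.5 of the remaining income goes to x: x* = 5 + 0.5·(M − 5P_x − 20P_y)/P_x.
Discretionary income = 175 − 5·13.8 − 20·2.6 = 54; x* = 5 + 0.5·54/13.8 = 6.9565; y* = 20 + 0.5·54/2.6 = 30.3846.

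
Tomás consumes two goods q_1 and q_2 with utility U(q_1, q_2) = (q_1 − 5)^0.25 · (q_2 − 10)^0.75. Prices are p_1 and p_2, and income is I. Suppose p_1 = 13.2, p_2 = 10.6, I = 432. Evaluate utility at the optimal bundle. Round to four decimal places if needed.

V = 13.2322

Substituting into the budget: q_1* = 5 + 0.25·(I − 5·p_1 − 10·p_2)/p_1, and q_2* = 10 + 0.75·(…)/p_2.
Discretionary income = 432 − 5·13.2 − 10·10.6 = 260; q_1* = 5 + 0.25·260/13.2 = 9.9242; q_2* = 10 + 0.75·260/10.6 = 28.3962.
Utility at the optimum: U(9.9242, 28.3962) = 13.2322.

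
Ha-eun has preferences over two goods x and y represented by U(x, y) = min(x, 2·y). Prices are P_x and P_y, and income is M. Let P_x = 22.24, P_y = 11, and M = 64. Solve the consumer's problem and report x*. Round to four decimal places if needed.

x* = 2.3071

With perfect complements, no substitution: consume in ratio x:y = 2:1.
Budget: P_x·x + P_y·(1/2)·x = M, so (2·P_x + P_y)·x = 2·M.
Demand: x*(P_x,P_y,M) = 2·M/(2·P_x + P_y), y* = M/(2·P_x + P_y).
Here 2·22.24 + 11 = 55.48, giving x* = 2.3071.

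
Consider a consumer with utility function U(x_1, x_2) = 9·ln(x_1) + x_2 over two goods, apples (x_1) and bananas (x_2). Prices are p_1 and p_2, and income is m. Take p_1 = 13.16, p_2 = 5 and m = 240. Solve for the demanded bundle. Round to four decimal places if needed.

x_1* = 3.4195, x_2* = 39

So x_1*(p_1,p_2) = 9·p_2/p_1, independent of income; and x_2* = (m − 9·p_2)/p_2.
At the given prices: x_1* = 9·5/13.16 = 3.4195, and x_2* = 39.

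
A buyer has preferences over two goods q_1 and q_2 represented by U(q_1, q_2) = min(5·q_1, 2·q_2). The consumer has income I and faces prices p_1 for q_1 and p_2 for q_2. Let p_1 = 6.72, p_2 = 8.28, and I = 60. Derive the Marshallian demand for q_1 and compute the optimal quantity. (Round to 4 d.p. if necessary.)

q_1* = 2.1882

With perfect complements, no substitution: consume in ratio q_1:q_2 = 2:5.
Budget: p_1·q_1 + p_2·(5/2)·q_1 = I, so (2·p_1 + 5·p_2)·q_1 = 2·I.
Demand: q_1*(p_1,p_2,I) = 2·I/(2·p_1 + 5·p_2), q_2* = 5·I/(2·p_1 + 5·p_2).
Here 2·6.72 + 5·8.28 = 54.84, giving q_1* = 2.1882.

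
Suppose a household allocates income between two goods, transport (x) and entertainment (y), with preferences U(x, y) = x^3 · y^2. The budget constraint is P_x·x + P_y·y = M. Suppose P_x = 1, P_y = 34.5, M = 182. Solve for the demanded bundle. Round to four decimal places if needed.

The MRS is (3/2)·y/x. Set MRS = P_x/P_y.
Rearranging, P_y·y = (2/3)·P_x·x. Substituting into the budget gives P_x·x·(1 + (2/3)) = M.
Demand: x*(P_x,P_y,M) = 0.6·M/P_x and y* = 0.4·M/P_y.
At P_x=1, P_y=34.5, M=182: x* = 0.6·182/1 = 109.2, y* = 2.1101.

x* = 109.2, y* = 2.1101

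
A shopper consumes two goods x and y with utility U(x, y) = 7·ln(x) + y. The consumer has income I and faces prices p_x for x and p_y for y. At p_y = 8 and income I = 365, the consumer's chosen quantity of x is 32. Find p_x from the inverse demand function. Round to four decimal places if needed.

p_x = 1.75

Set MRS = p_x/p_y: (7/x)/1 = p_x/p_y.
So x*(p_x,p_y) = 7·p_y/p_x, independent of income; and y* = (I − 7·p_y)/p_y.
Set x* = 32 in the demand function and solve for p_x: p_x = 1.75.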